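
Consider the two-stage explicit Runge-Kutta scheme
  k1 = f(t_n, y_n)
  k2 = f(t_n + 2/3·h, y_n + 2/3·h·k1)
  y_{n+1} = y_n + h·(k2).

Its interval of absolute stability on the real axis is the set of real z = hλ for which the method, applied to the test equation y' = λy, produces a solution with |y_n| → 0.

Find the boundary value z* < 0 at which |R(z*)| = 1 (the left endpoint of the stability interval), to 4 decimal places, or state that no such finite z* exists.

Test eqn y'=λy, z=hλ:
  k1=λy_n ⇒ h·k1=z·y_n;  k2=λ(1+2/3z)y_n ⇒ h·k2=z(1+2/3z)y_n
  y_{n+1}/y_n = 1 + z(1+2/3z) = 1 + z + 2/3z²
  so R(z) = 1 + z + 2/3z².

Boundary: |R(x)|=1, x<0.
x=-0.4: |R|=0.7067
R=1: x+2/3x²=0 ⇒ x=−3/2=-1.5000; min R=1−1/(4·2/3)=0.6250>−1
Confirm numerically:
  x=-1.439: |R|=0.94148 <1
  x=-1.431: |R|=0.93417 <1
  x=-1.327: |R|=0.84695 <1
  x=-0.944: |R|=0.65009 <1
  x=-2.004: |R|=1.67334 >1
  x=-1.658: |R|=1.17464 >1
Interval (-1.5000, 0).

left endpoint -1.5000.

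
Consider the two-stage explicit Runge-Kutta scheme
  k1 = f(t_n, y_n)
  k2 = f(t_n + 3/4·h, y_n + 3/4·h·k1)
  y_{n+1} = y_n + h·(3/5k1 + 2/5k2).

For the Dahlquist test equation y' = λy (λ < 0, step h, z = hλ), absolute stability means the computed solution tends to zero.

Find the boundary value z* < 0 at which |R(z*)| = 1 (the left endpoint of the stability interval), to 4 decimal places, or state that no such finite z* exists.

Test eqn y'=λy, z=hλ:
  k1=λy_n ⇒ h·k1=z·y_n;  k2=λ(1+3/4z)y_n ⇒ h·k2=z(1+3/4z)y_n
  y_{n+1}/y_n = 1 + 3/5z + 2/5z(1+3/4z) = 1 + z + 3/10z²
  ⇒ R(z) = 1 + z + 3/10z².

Solve |R(x)|<1 on ℝ⁻.
x=-1.3: |R|=0.2070
R=1: x+3/10x²=0 ⇒ x=−10/3=-3.3333; min R=1−1/(4·3/10)=0.1667>−1
Confirm numerically:
  x=-2.829: |R|=0.57197 <1
  x=-2.825: |R|=0.56919 <1
  x=-2.304: |R|=0.28852 <1
  x=-1.734: |R|=0.16803 <1
  x=-3.851: |R|=1.59806 >1
  x=-3.685: |R|=1.38877 >1
  x=-3.396: |R|=1.06384 >1
Stable set (-3.3333, 0).

left endpoint -3.3333.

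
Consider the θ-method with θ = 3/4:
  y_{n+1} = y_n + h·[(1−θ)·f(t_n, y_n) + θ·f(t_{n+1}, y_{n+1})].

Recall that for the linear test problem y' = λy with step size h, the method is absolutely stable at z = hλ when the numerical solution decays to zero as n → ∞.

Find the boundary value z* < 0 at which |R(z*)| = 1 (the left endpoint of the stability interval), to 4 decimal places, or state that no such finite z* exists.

unbounded; (−∞, 0).

On y'=λy, z=hλ:
  y_{n+1} = y_n + z·[1/4·y_n + 3/4·y_{n+1}] ⇒ (1 − 3/4z)y_{n+1} = (1 + 1/4z)y_n
  R(z) = (1 + 1/4z)/(1 − 3/4z).

Find x<0 with |R(x)|<1.
x=-1.61: |R|=0.2707
x=-2: |R|=0.2000
x=-10: |R|=0.1765
x=-100: |R|=0.3158
θ=3/4≥1/2 ⇒ |1+1/4x|<|1−3/4x| ∀x<0 ⇒ unbounded interval.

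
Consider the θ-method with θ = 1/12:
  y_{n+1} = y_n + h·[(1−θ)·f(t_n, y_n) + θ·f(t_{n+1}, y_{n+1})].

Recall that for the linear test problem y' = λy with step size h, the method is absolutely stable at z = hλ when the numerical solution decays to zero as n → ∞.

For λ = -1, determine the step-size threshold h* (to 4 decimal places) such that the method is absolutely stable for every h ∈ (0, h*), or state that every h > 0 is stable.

On y'=λy, z=hλ:
  y_{n+1} = y_n + z·[11/12·y_n + 1/12·y_{n+1}] ⇒ (1 − 1/12z)y_{n+1} = (1 + 11/12z)y_n
  R(z) = (1 + 11/12z)/(1 − 1/12z).

Need |R(x)|<1, x<0.
x=-1.18: |R|=0.0744
R=−1: 1+11/12x = −1+1/12x ⇒ -5/6x=2 ⇒ x=2/(-5/6)=-2.4000
Confirm numerically:
  x=-1.840: |R|=0.59538 <1
  x=-1.458: |R|=0.30004 <1
  x=-1.275: |R|=0.15254 <1
  x=-2.808: |R|=1.27553 >1
  x=-2.584: |R|=1.12617 >1
Stable set (-2.4000, 0).

(-2.4000,0); λ=-1 ⇒ h* = (12/5)/1 = 2.4000.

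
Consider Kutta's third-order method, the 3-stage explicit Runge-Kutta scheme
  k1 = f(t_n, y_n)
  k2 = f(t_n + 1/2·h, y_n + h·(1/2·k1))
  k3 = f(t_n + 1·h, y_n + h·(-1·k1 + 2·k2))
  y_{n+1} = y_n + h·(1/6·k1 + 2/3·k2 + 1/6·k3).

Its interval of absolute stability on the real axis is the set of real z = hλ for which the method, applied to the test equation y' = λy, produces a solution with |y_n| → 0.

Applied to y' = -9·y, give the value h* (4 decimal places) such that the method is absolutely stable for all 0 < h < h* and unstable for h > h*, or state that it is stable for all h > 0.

With y'=λy (z=hλ):
  order 3, 3-stage ⇒ R(z)=1+z+z^2/2+z^3/6
  (e.g. R(-1.66)=-0.04458, |R|=0.04458)

Find x<0 with |R(x)|<1.
x=-1.66: |R|=0.0446
|R(-2.29)|=0.6694 |R(-2.16)|=0.5068 |R(-1.55)|=0.0306
Bisect:
  x_lo=-3.3153 |R|=2.8930  x_hi=-0.3843 |R|=0.6801
  mid=-1.84979 |R|=0.19384 →hi
  mid=-2.58256 |R|=1.11854 →lo
  mid=-2.21618 |R|=0.57456 →hi
  mid=-2.39937 |R|=0.82307 →hi
  mid=-2.49097 |R|=0.96455 →hi
  mid=-2.53677 |R|=1.03993 →lo
  mid=-2.51387 |R|=1.00184 →lo
  mid=-2.50242 |R|=0.98310 →hi
  ...
  [-2.51279,-2.51261] ⇒ x*=-2.5127
Stable set (-2.5127, 0).

(-2.5127,0); λ=-9 ⇒ h* = 0.2792.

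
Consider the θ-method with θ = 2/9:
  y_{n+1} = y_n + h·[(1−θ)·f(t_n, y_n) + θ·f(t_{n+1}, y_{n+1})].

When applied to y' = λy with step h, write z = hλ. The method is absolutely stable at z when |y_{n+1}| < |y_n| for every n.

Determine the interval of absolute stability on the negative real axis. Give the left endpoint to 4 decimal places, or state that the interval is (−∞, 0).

Set f=λy, z=hλ:
  y_{n+1} = y_n + z·[7/9·y_n + 2/9·y_{n+1}] ⇒ (1 − 2/9z)y_{n+1} = (1 + 7/9z)y_n
  so R(z) = (1 + 7/9z)/(1 − 2/9z).

Need |R(x)|<1, x<0.
x=-1.27: |R|=0.0095
R=−1: 1+7/9x = −1+2/9x ⇒ -5/9x=2 ⇒ x=2/(-5/9)=-3.6000
Confirm numerically:
  x=-2.029: |R|=0.39845 <1
  x=-1.713: |R|=0.24070 <1
  x=-1.551: |R|=0.15345 <1
  x=-3.754: |R|=1.04664 >1
  x=-3.703: |R|=1.03139 >1
So |R|<1 on (-3.6000, 0).

z∈(-3.6000,0).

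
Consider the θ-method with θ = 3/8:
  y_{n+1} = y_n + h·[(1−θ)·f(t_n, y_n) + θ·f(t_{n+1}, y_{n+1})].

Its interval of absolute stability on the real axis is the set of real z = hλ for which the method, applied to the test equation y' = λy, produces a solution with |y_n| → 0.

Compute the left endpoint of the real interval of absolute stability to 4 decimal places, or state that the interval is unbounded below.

z* = -8.0000.

Set f=λy, z=hλ:
  y_{n+1} = y_n + z·[5/8·y_n + 3/8·y_{n+1}] ⇒ (1 − 3/8z)y_{n+1} = (1 + 5/8z)y_n
  so R(z) = (1 + 5/8z)/(1 − 3/8z).

Solve |R(x)|<1 on ℝ⁻.
x=-0.64: |R|=0.4839
R=−1: 1+5/8x = −1+3/8x ⇒ -1/4x=2 ⇒ x=2/(-1/4)=-8.0000
Confirm numerically:
  x=-6.431: |R|=0.88503 <1
  x=-6.057: |R|=0.85152 <1
  x=-4.925: |R|=0.72997 <1
  x=-3.784: |R|=0.56428 <1
  x=-8.539: |R|=1.03207 >1
  x=-8.475: |R|=1.02842 >1
  x=-8.101: |R|=1.00625 >1
So |R|<1 on (-8.0000, 0).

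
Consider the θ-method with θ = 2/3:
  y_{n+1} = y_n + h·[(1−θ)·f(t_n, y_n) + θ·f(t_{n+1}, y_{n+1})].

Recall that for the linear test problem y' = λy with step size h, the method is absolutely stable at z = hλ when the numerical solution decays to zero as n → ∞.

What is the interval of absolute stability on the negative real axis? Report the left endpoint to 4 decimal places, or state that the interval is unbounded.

interval (−∞, 0).

Set f=λy, z=hλ:
  y_{n+1} = y_n + z·[1/3·y_n + 2/3·y_{n+1}] ⇒ (1 − 2/3z)y_{n+1} = (1 + 1/3z)y_n
  Hence R(z) = (1 + 1/3z)/(1 − 2/3z).

Boundary: |R(x)|=1, x<0.
x=-0.35: |R|=0.7162
x=-2: |R|=0.1429
x=-10: |R|=0.3043
x=-100: |R|=0.4778
θ=2/3≥1/2 ⇒ |1+1/3x|<|1−2/3x| ∀x<0 ⇒ interval (−∞,0).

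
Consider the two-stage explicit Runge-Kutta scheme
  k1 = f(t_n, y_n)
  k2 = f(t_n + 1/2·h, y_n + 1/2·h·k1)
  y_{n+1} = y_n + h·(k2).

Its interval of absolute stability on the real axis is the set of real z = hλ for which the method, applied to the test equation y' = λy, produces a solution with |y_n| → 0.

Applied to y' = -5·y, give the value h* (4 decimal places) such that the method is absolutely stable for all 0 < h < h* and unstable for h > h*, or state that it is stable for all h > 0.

(-2.0000,0); λ=-5 ⇒ h* = (2)/5 = 0.4000.

Set f=λy, z=hλ:
  k1=λy_n ⇒ h·k1=z·y_n;  k2=λ(1+1/2z)y_n ⇒ h·k2=z(1+1/2z)y_n
  y_{n+1}/y_n = 1 + z(1+1/2z) = 1 + z + 1/2z²
  Hence R(z) = 1 + z + 1/2z².

Need |R(x)|<1, x<0.
x=-0.66: |R|=0.5578
R=1: x+1/2x²=0 ⇒ x=−2=-2.0000; min R=1−1/(4·1/2)=0.5000>−1
Confirm numerically:
  x=-1.811: |R|=0.82886 <1
  x=-1.309: |R|=0.54774 <1
  x=-1.204: |R|=0.52081 <1
  x=-2.588: |R|=1.76087 >1
  x=-2.239: |R|=1.26756 >1
  x=-2.201: |R|=1.22120 >1
Interval (-2.0000, 0).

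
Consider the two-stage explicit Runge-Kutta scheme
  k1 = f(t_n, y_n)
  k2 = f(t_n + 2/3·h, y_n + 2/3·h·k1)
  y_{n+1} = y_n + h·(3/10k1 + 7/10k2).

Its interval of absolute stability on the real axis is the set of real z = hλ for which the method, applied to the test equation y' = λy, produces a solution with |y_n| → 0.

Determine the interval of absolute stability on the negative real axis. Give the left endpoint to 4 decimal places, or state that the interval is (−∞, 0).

Set f=λy, z=hλ:
  k1=λy_n ⇒ h·k1=z·y_n;  k2=λ(1+2/3z)y_n ⇒ h·k2=z(1+2/3z)y_n
  y_{n+1}/y_n = 1 + 3/10z + 7/10z(1+2/3z) = 1 + z + 7/15z²
  R(z) = 1 + z + 7/15z².

Need |R(x)|<1, x<0.
x=-0.38: |R|=0.6874
R=1: x+7/15x²=0 ⇒ x=−15/7=-2.1429; min R=1−1/(4·7/15)=0.4643>−1
Confirm numerically:
  x=-2.006: |R|=0.87188 <1
  x=-1.580: |R|=0.58499 <1
  x=-1.315: |R|=0.49197 <1
  x=-2.562: |R|=1.50113 >1
  x=-2.262: |R|=1.12577 >1
So |R|<1 on (-2.1429, 0).

(-2.1429, 0).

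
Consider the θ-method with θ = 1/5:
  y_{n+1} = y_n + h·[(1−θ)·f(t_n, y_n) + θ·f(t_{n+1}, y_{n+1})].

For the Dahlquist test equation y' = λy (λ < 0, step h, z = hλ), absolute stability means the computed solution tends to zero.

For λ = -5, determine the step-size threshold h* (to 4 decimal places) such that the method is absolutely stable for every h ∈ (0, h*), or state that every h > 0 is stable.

(-3.3333,0); λ=-5 ⇒ h* = (10/3)/5 = 0.6667.

On y'=λy, z=hλ:
  y_{n+1} = y_n + z·[4/5·y_n + 1/5·y_{n+1}] ⇒ (1 − 1/5z)y_{n+1} = (1 + 4/5z)y_n
  Hence R(z) = (1 + 4/5z)/(1 − 1/5z).

Find x<0 with |R(x)|<1.
x=-0.37: |R|=0.6555
R=−1: 1+4/5x = −1+1/5x ⇒ -3/5x=2 ⇒ x=2/(-3/5)=-3.3333
Confirm numerically:
  x=-3.107: |R|=0.91625 <1
  x=-2.880: |R|=0.82741 <1
  x=-2.397: |R|=0.62025 <1
  x=-3.588: |R|=1.08896 >1
  x=-3.405: |R|=1.02558 >1
So |R|<1 on (-3.3333, 0).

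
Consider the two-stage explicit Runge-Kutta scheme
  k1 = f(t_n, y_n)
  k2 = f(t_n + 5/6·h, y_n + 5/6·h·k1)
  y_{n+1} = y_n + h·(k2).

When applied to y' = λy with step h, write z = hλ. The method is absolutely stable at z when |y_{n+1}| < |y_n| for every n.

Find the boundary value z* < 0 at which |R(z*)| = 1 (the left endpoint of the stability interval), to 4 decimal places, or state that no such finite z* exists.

z* = -1.2000.

On y'=λy, z=hλ:
  k1=λy_n ⇒ h·k1=z·y_n;  k2=λ(1+5/6z)y_n ⇒ h·k2=z(1+5/6z)y_n
  y_{n+1}/y_n = 1 + z(1+5/6z) = 1 + z + 5/6z²
  so R(z) = 1 + z + 5/6z².

Boundary: |R(x)|=1, x<0.
x=-1.74: |R|=1.7830
R=1: x+5/6x²=0 ⇒ x=−6/5=-1.2000; min R=1−1/(4·5/6)=0.7000>−1
Confirm numerically:
  x=-1.002: |R|=0.83467 <1
  x=-0.766: |R|=0.72296 <1
  x=-0.709: |R|=0.70990 <1
  x=-1.559: |R|=1.46640 >1
  x=-1.327: |R|=1.14044 >1
  x=-1.286: |R|=1.09216 >1
Stable set (-1.2000, 0).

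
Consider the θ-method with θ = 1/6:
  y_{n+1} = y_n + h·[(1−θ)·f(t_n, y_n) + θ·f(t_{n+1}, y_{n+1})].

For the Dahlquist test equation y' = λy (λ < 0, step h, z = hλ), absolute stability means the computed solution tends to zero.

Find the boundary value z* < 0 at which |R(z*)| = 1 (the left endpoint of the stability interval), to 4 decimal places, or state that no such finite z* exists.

left endpoint -3.0000.

Test eqn y'=λy, z=hλ:
  y_{n+1} = y_n + z·[5/6·y_n + 1/6·y_{n+1}] ⇒ (1 − 1/6z)y_{n+1} = (1 + 5/6z)y_n
  Hence R(z) = (1 + 5/6z)/(1 − 1/6z).

Solve |R(x)|<1 on ℝ⁻.
x=-0.65: |R|=0.4135
R=−1: 1+5/6x = −1+1/6x ⇒ -2/3x=2 ⇒ x=2/(-2/3)=-3.0000
Confirm numerically:
  x=-2.117: |R|=0.56486 <1
  x=-1.912: |R|=0.44995 <1
  x=-1.605: |R|=0.26627 <1
  x=-3.583: |R|=1.24335 >1
  x=-3.402: |R|=1.17103 >1
  x=-3.039: |R|=1.01726 >1
So |R|<1 on (-3.0000, 0).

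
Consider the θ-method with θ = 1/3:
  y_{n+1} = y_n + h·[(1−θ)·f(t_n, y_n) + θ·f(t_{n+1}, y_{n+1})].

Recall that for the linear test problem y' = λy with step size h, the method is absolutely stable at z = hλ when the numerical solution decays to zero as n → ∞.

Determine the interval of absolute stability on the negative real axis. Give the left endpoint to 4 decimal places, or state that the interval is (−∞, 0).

With y'=λy (z=hλ):
  y_{n+1} = y_n + z·[2/3·y_n + 1/3·y_{n+1}] ⇒ (1 − 1/3z)y_{n+1} = (1 + 2/3z)y_n
  so R(z) = (1 + 2/3z)/(1 − 1/3z).

Boundary: |R(x)|=1, x<0.
x=-1.72: |R|=0.0932
R=−1: 1+2/3x = −1+1/3x ⇒ -1/3x=2 ⇒ x=2/(-1/3)=-6.0000
Confirm numerically:
  x=-5.954: |R|=0.99486 <1
  x=-5.875: |R|=0.98592 <1
  x=-5.638: |R|=0.95809 <1
  x=-5.434: |R|=0.93289 <1
  x=-6.419: |R|=1.04448 >1
  x=-6.318: |R|=1.03413 >1
  x=-6.177: |R|=1.01929 >1
Stable set (-6.0000, 0).

z∈(-6.0000,0).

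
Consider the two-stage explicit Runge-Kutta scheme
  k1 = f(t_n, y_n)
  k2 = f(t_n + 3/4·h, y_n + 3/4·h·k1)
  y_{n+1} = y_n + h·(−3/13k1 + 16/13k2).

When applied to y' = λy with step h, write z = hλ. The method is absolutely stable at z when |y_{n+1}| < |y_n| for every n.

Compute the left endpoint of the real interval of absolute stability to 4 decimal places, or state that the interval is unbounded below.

On y'=λy, z=hλ:
  k1=λy_n ⇒ h·k1=z·y_n;  k2=λ(1+3/4z)y_n ⇒ h·k2=z(1+3/4z)y_n
  y_{n+1}/y_n = 1 − 3/13z + 16/13z(1+3/4z) = 1 + z + 12/13z²
  ⇒ R(z) = 1 + z + 12/13z².

Find x<0 with |R(x)|<1.
x=-0.3: |R|=0.7831
R=1: x+12/13x²=0 ⇒ x=−13/12=-1.0833; min R=1−1/(4·12/13)=0.7292>−1
Confirm numerically:
  x=-1.053: |R|=0.97052 <1
  x=-1.024: |R|=0.94392 <1
  x=-0.871: |R|=0.82928 <1
  x=-0.453: |R|=0.73642 <1
  x=-1.606: |R|=1.77483 >1
  x=-1.207: |R|=1.13778 >1
So |R|<1 on (-1.0833, 0).

z* = -1.0833.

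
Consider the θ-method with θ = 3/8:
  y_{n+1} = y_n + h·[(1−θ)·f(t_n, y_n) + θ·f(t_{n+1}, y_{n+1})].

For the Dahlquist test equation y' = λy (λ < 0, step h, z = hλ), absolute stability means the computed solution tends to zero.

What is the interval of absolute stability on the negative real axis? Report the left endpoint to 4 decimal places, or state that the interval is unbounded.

(-8.0000, 0).

On y'=λy, z=hλ:
  y_{n+1} = y_n + z·[5/8·y_n + 3/8·y_{n+1}] ⇒ (1 − 3/8z)y_{n+1} = (1 + 5/8z)y_n
  Hence R(z) = (1 + 5/8z)/(1 − 3/8z).

Boundary: |R(x)|=1, x<0.
x=-0.54: |R|=0.5509
R=−1: 1+5/8x = −1+3/8x ⇒ -1/4x=2 ⇒ x=2/(-1/4)=-8.0000
Confirm numerically:
  x=-7.634: |R|=0.97631 <1
  x=-5.926: |R|=0.83909 <1
  x=-3.357: |R|=0.48614 <1
  x=-8.548: |R|=1.03258 >1
  x=-8.036: |R|=1.00224 >1
So |R|<1 on (-8.0000, 0).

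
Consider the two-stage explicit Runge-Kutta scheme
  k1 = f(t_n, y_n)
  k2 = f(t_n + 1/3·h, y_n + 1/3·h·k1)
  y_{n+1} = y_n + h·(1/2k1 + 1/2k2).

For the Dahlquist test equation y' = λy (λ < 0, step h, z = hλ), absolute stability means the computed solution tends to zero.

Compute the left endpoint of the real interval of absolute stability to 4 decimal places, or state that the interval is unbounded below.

z* = -6.0000.

Test eqn y'=λy, z=hλ:
  k1=λy_n ⇒ h·k1=z·y_n;  k2=λ(1+1/3z)y_n ⇒ h·k2=z(1+1/3z)y_n
  y_{n+1}/y_n = 1 + 1/2z + 1/2z(1+1/3z) = 1 + z + 1/6z²
  so R(z) = 1 + z + 1/6z².

Boundary: |R(x)|=1, x<0.
x=-0.89: |R|=0.2420
R=1: x+1/6x²=0 ⇒ x=−6=-6.0000; min R=1−1/(4·1/6)=-0.5000>−1
Confirm numerically:
  x=-5.217: |R|=0.31918 <1
  x=-4.293: |R|=0.22136 <1
  x=-4.153: |R|=0.27843 <1
  x=-3.184: |R|=0.49436 <1
  x=-6.485: |R|=1.52420 >1
  x=-6.331: |R|=1.34926 >1
Interval (-6.0000, 0).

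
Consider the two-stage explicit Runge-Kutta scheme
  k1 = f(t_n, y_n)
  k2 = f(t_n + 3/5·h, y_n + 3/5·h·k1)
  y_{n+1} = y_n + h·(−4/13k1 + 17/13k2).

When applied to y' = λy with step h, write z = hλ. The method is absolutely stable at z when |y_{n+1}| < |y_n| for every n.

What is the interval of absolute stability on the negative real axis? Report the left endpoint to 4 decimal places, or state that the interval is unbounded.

z∈(-1.2745,0).

Set f=λy, z=hλ:
  k1=λy_n ⇒ h·k1=z·y_n;  k2=λ(1+3/5z)y_n ⇒ h·k2=z(1+3/5z)y_n
  y_{n+1}/y_n = 1 − 4/13z + 17/13z(1+3/5z) = 1 + z + 51/65z²
  ⇒ R(z) = 1 + z + 51/65z².

Find x<0 with |R(x)|<1.
x=-0.37: |R|=0.7374
R=1: x+51/65x²=0 ⇒ x=−65/51=-1.2745; min R=1−1/(4·51/65)=0.6814>−1
Confirm numerically:
  x=-0.989: |R|=0.77845 <1
  x=-0.850: |R|=0.71688 <1
  x=-0.836: |R|=0.71236 <1
  x=-0.597: |R|=0.68264 <1
  x=-1.825: |R|=1.78826 >1
  x=-1.696: |R|=1.56088 >1
  x=-1.624: |R|=1.44533 >1
Stable set (-1.2745, 0).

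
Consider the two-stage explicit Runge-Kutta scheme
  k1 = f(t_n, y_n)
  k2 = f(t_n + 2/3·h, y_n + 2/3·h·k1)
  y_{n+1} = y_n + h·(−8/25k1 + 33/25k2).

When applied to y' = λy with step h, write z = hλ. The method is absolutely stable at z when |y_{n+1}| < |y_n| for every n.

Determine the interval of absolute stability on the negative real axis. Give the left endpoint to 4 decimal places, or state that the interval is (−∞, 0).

(-1.1364, 0).

Test eqn y'=λy, z=hλ:
  k1=λy_n ⇒ h·k1=z·y_n;  k2=λ(1+2/3z)y_n ⇒ h·k2=z(1+2/3z)y_n
  y_{n+1}/y_n = 1 − 8/25z + 33/25z(1+2/3z) = 1 + z + 22/25z²
  ⇒ R(z) = 1 + z + 22/25z².

Need |R(x)|<1, x<0.
x=-1.47: |R|=1.4316
R=1: x+22/25x²=0 ⇒ x=−25/22=-1.1364; min R=1−1/(4·22/25)=0.7159>−1
Confirm numerically:
  x=-0.969: |R|=0.85729 <1
  x=-0.954: |R|=0.84690 <1
  x=-0.741: |R|=0.74219 <1
  x=-0.664: |R|=0.72399 <1
  x=-1.654: |R|=1.75343 >1
  x=-1.507: |R|=1.49152 >1
  x=-1.391: |R|=1.31170 >1
So |R|<1 on (-1.1364, 0).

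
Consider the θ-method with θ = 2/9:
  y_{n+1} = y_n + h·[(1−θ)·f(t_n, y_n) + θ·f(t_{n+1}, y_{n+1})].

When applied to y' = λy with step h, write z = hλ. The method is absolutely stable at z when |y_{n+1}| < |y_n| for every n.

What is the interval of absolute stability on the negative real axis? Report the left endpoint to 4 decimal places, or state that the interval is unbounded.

z∈(-3.6000,0).

With y'=λy (z=hλ):
  y_{n+1} = y_n + z·[7/9·y_n + 2/9·y_{n+1}] ⇒ (1 − 2/9z)y_{n+1} = (1 + 7/9z)y_n
  ⇒ R(z) = (1 + 7/9z)/(1 − 2/9z).

Need |R(x)|<1, x<0.
x=-1.29: |R|=0.0026
R=−1: 1+7/9x = −1+2/9x ⇒ -5/9x=2 ⇒ x=2/(-5/9)=-3.6000
Confirm numerically:
  x=-3.294: |R|=0.90185 <1
  x=-2.971: |R|=0.78952 <1
  x=-2.450: |R|=0.58633 <1
  x=-2.069: |R|=0.41734 <1
  x=-3.990: |R|=1.11484 >1
  x=-3.917: |R|=1.09415 >1
Stable set (-3.6000, 0).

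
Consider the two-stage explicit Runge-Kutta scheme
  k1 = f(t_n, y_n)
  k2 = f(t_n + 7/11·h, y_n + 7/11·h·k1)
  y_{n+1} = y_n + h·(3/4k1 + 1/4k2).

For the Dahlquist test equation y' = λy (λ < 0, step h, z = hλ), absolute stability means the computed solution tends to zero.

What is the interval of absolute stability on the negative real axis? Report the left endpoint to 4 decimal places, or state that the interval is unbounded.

With y'=λy (z=hλ):
  k1=λy_n ⇒ h·k1=z·y_n;  k2=λ(1+7/11z)y_n ⇒ h·k2=z(1+7/11z)y_n
  y_{n+1}/y_n = 1 + 3/4z + 1/4z(1+7/11z) = 1 + z + 7/44z²
  Hence R(z) = 1 + z + 7/44z².

Boundary: |R(x)|=1, x<0.
x=-1.2: |R|=0.0291
R=1: x+7/44x²=0 ⇒ x=−44/7=-6.2857; min R=1−1/(4·7/44)=-0.5714>−1
Confirm numerically:
  x=-6.256: |R|=0.97043 <1
  x=-5.634: |R|=0.41586 <1
  x=-3.763: |R|=0.51025 <1
  x=-3.393: |R|=0.56147 <1
  x=-6.787: |R|=1.54126 >1
  x=-6.735: |R|=1.48140 >1
Interval (-6.2857, 0).

z∈(-6.2857,0).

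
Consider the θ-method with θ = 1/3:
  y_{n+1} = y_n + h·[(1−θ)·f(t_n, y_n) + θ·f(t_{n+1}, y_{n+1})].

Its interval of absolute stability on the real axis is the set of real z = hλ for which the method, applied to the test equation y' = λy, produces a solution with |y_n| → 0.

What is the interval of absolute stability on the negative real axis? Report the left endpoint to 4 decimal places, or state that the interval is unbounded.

Test eqn y'=λy, z=hλ:
  y_{n+1} = y_n + z·[2/3·y_n + 1/3·y_{n+1}] ⇒ (1 − 1/3z)y_{n+1} = (1 + 2/3z)y_n
  R(z) = (1 + 2/3z)/(1 − 1/3z).

Need |R(x)|<1, x<0.
x=-1.37: |R|=0.0595
R=−1: 1+2/3x = −1+1/3x ⇒ -1/3x=2 ⇒ x=2/(-1/3)=-6.0000
Confirm numerically:
  x=-5.126: |R|=0.89244 <1
  x=-5.030: |R|=0.87920 <1
  x=-4.373: |R|=0.77933 <1
  x=-2.759: |R|=0.43723 <1
  x=-6.260: |R|=1.02808 >1
  x=-6.244: |R|=1.02640 >1
Stable set (-6.0000, 0).

z∈(-6.0000,0).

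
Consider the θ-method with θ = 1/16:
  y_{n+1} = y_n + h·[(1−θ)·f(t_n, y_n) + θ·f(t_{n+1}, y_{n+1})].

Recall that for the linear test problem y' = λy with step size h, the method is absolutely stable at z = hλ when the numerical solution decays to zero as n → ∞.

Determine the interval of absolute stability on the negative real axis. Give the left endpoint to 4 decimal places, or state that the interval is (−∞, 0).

z∈(-2.2857,0).

Test eqn y'=λy, z=hλ:
  y_{n+1} = y_n + z·[15/16·y_n + 1/16·y_{n+1}] ⇒ (1 − 1/16z)y_{n+1} = (1 + 15/16z)y_n
  ⇒ R(z) = (1 + 15/16z)/(1 − 1/16z).

Find x<0 with |R(x)|<1.
x=-0.88: |R|=0.1659
R=−1: 1+15/16x = −1+1/16x ⇒ -7/8x=2 ⇒ x=2/(-7/8)=-2.2857
Confirm numerically:
  x=-2.155: |R|=0.89920 <1
  x=-1.791: |R|=0.61070 <1
  x=-1.784: |R|=0.60504 <1
  x=-1.144: |R|=0.06766 <1
  x=-2.567: |R|=1.21210 >1
  x=-2.543: |R|=1.19425 >1
  x=-2.367: |R|=1.06196 >1
Interval (-2.2857, 0).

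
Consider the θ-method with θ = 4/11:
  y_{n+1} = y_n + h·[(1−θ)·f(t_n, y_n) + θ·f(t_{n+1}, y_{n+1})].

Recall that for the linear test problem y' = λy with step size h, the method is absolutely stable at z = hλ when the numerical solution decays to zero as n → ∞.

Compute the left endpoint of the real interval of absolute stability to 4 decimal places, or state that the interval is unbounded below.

z* = -7.3333.

On y'=λy, z=hλ:
  y_{n+1} = y_n + z·[7/11·y_n + 4/11·y_{n+1}] ⇒ (1 − 4/11z)y_{n+1} = (1 + 7/11z)y_n
  ⇒ R(z) = (1 + 7/11z)/(1 − 4/11z).

Find x<0 with |R(x)|<1.
x=-1.56: |R|=0.0046
R=−1: 1+7/11x = −1+4/11x ⇒ -3/11x=2 ⇒ x=2/(-3/11)=-7.3333
Confirm numerically:
  x=-6.424: |R|=0.92566 <1
  x=-4.027: |R|=0.63409 <1
  x=-3.634: |R|=0.56540 <1
  x=-3.246: |R|=0.48874 <1
  x=-7.589: |R|=1.01855 >1
  x=-7.396: |R|=1.00463 >1
So |R|<1 on (-7.3333, 0).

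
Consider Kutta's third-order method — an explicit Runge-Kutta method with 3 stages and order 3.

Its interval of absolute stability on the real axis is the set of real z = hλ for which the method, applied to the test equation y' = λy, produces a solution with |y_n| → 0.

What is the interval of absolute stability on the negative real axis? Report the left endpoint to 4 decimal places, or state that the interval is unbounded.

z∈(-2.5127,0).

With y'=λy (z=hλ):
  order 3, 3-stage ⇒ R(z)=1+z+z^2/2+z^3/6
  (e.g. R(-0.79)=0.43988, |R|=0.43988)

Find x<0 with |R(x)|<1.
x=-0.79: |R|=0.4399
|R(-2.41)|=0.8389 |R(-1.62)|=0.0164 |R(-0.91)|=0.3785
Bisect:
  x_lo=-3.1592 |R|=2.4241  x_hi=-0.3425 |R|=0.7094
  mid=-1.75088 |R|=0.11267 →hi
  mid=-2.45506 |R|=0.90764 →hi
  mid=-2.80715 |R|=1.55386 →lo
  mid=-2.63110 |R|=1.20548 →lo
  mid=-2.54308 |R|=1.05058 →lo
  mid=-2.49907 |R|=0.97766 →hi
  mid=-2.52108 |R|=1.01375 →lo
  ...
  [-2.51282,-2.51265] ⇒ x*=-2.5127
Stable set (-2.5127, 0).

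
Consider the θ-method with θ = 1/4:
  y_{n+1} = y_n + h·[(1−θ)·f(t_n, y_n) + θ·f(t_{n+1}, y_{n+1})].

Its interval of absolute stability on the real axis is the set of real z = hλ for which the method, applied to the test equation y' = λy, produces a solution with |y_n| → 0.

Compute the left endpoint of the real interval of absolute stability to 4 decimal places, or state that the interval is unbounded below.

left endpoint -4.0000.

On y'=λy, z=hλ:
  y_{n+1} = y_n + z·[3/4·y_n + 1/4·y_{n+1}] ⇒ (1 − 1/4z)y_{n+1} = (1 + 3/4z)y_n
  so R(z) = (1 + 3/4z)/(1 − 1/4z).

Boundary: |R(x)|=1, x<0.
x=-0.84: |R|=0.3058
R=−1: 1+3/4x = −1+1/4x ⇒ -1/2x=2 ⇒ x=2/(-1/2)=-4.0000
Confirm numerically:
  x=-3.177: |R|=0.77066 <1
  x=-3.155: |R|=0.76380 <1
  x=-2.605: |R|=0.57759 <1
  x=-2.153: |R|=0.39964 <1
  x=-4.232: |R|=1.05637 >1
  x=-4.141: |R|=1.03464 >1
Interval (-4.0000, 0).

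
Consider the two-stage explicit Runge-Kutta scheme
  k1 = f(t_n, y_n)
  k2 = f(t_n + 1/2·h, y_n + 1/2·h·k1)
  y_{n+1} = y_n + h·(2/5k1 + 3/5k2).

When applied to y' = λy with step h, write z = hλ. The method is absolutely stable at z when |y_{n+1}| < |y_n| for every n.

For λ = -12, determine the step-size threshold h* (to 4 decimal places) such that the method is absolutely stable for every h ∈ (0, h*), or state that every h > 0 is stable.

(-3.3333,0); λ=-12 ⇒ h* = (10/3)/12 = 0.2778.

Test eqn y'=λy, z=hλ:
  k1=λy_n ⇒ h·k1=z·y_n;  k2=λ(1+1/2z)y_n ⇒ h·k2=z(1+1/2z)y_n
  y_{n+1}/y_n = 1 + 2/5z + 3/5z(1+1/2z) = 1 + z + 3/10z²
  so R(z) = 1 + z + 3/10z².

Need |R(x)|<1, x<0.
x=-0.8: |R|=0.3920
R=1: x+3/10x²=0 ⇒ x=−10/3=-3.3333; min R=1−1/(4·3/10)=0.1667>−1
Confirm numerically:
  x=-2.361: |R|=0.31130 <1
  x=-2.124: |R|=0.22941 <1
  x=-2.058: |R|=0.21261 <1
  x=-3.874: |R|=1.62836 >1
  x=-3.670: |R|=1.37067 >1
  x=-3.413: |R|=1.08157 >1
Stable set (-3.3333, 0).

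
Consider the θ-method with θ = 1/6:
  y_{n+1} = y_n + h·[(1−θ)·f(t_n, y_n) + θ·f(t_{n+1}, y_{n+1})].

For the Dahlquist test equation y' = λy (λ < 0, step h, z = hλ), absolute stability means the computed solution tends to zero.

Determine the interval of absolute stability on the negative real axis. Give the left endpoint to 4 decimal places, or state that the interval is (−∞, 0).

On y'=λy, z=hλ:
  y_{n+1} = y_n + z·[5/6·y_n + 1/6·y_{n+1}] ⇒ (1 − 1/6z)y_{n+1} = (1 + 5/6z)y_n
  ⇒ R(z) = (1 + 5/6z)/(1 − 1/6z).

Boundary: |R(x)|=1, x<0.
x=-0.74: |R|=0.3412
R=−1: 1+5/6x = −1+1/6x ⇒ -2/3x=2 ⇒ x=2/(-2/3)=-3.0000
Confirm numerically:
  x=-2.331: |R|=0.67879 <1
  x=-2.261: |R|=0.64217 <1
  x=-1.749: |R|=0.35424 <1
  x=-1.723: |R|=0.33860 <1
  x=-3.106: |R|=1.04656 >1
  x=-3.102: |R|=1.04483 >1
So |R|<1 on (-3.0000, 0).

(-3.0000, 0).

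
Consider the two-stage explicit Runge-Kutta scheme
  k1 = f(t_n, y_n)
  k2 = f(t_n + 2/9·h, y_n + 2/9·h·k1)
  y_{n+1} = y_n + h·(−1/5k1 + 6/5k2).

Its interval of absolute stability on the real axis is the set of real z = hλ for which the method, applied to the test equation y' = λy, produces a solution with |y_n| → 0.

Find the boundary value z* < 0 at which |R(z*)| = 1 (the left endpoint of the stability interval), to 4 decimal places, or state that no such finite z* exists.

Test eqn y'=λy, z=hλ:
  k1=λy_n ⇒ h·k1=z·y_n;  k2=λ(1+2/9z)y_n ⇒ h·k2=z(1+2/9z)y_n
  y_{n+1}/y_n = 1 − 1/5z + 6/5z(1+2/9z) = 1 + z + 4/15z²
  R(z) = 1 + z + 4/15z².

Need |R(x)|<1, x<0.
x=-0.68: |R|=0.4433
R=1: x+4/15x²=0 ⇒ x=−15/4=-3.7500; min R=1−1/(4·4/15)=0.0625>−1
Confirm numerically:
  x=-3.074: |R|=0.44586 <1
  x=-2.969: |R|=0.38166 <1
  x=-1.641: |R|=0.07710 <1
  x=-4.164: |R|=1.45971 >1
  x=-3.873: |R|=1.12703 >1
  x=-3.852: |R|=1.10477 >1
Interval (-3.7500, 0).

left endpoint -3.7500.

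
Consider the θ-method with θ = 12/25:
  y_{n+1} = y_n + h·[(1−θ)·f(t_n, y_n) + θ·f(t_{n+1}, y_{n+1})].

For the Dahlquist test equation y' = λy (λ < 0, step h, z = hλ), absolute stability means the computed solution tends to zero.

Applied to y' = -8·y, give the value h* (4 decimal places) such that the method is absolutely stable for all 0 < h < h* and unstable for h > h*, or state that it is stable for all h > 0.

With y'=λy (z=hλ):
  y_{n+1} = y_n + z·[13/25·y_n + 12/25·y_{n+1}] ⇒ (1 − 12/25z)y_{n+1} = (1 + 13/25z)y_n
  R(z) = (1 + 13/25z)/(1 − 12/25z).

Boundary: |R(x)|=1, x<0.
x=-1.31: |R|=0.1957
R=−1: 1+13/25x = −1+12/25x ⇒ -1/25x=2 ⇒ x=2/(-1/25)=-50.0000
Confirm numerically:
  x=-48.154: |R|=0.99694 <1
  x=-36.580: |R|=0.97108 <1
  x=-26.339: |R|=0.93063 <1
  x=-50.577: |R|=1.00091 >1
  x=-50.447: |R|=1.00071 >1
So |R|<1 on (-50.0000, 0).

(-50.0000,0); λ=-8 ⇒ h* = (50)/8 = 6.2500.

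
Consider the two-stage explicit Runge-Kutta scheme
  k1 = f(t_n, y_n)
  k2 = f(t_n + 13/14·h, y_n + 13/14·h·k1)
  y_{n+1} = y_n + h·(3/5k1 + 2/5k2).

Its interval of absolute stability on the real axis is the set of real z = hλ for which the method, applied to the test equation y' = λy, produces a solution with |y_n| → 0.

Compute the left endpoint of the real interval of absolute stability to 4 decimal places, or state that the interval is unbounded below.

left endpoint -2.6923.

On y'=λy, z=hλ:
  k1=λy_n ⇒ h·k1=z·y_n;  k2=λ(1+13/14z)y_n ⇒ h·k2=z(1+13/14z)y_n
  y_{n+1}/y_n = 1 + 3/5z + 2/5z(1+13/14z) = 1 + z + 13/35z²
  R(z) = 1 + z + 13/35z².

Solve |R(x)|<1 on ℝ⁻.
x=-0.79: |R|=0.4418
R=1: x+13/35x²=0 ⇒ x=−35/13=-2.6923; min R=1−1/(4·13/35)=0.3269>−1
Confirm numerically:
  x=-2.524: |R|=0.84221 <1
  x=-1.924: |R|=0.45095 <1
  x=-1.103: |R|=0.34888 <1
  x=-3.237: |R|=1.65489 >1
  x=-2.986: |R|=1.32573 >1
  x=-2.891: |R|=1.21336 >1
So |R|<1 on (-2.6923, 0).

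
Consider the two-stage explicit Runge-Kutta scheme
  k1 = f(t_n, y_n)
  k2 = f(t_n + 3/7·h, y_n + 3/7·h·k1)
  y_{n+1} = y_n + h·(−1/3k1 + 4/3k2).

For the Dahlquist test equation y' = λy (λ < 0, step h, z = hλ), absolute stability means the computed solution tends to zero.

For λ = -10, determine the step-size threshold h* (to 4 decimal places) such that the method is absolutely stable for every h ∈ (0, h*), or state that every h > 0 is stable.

(-1.7500,0); λ=-10 ⇒ h* = (7/4)/10 = 0.1750.

Set f=λy, z=hλ:
  k1=λy_n ⇒ h·k1=z·y_n;  k2=λ(1+3/7z)y_n ⇒ h·k2=z(1+3/7z)y_n
  y_{n+1}/y_n = 1 − 1/3z + 4/3z(1+3/7z) = 1 + z + 4/7z²
  ⇒ R(z) = 1 + z + 4/7z².

Solve |R(x)|<1 on ℝ⁻.
x=-1.46: |R|=0.7581
R=1: x+4/7x²=0 ⇒ x=−7/4=-1.7500; min R=1−1/(4·4/7)=0.5625>−1
Confirm numerically:
  x=-1.509: |R|=0.79219 <1
  x=-1.243: |R|=0.63989 <1
  x=-0.978: |R|=0.56856 <1
  x=-2.294: |R|=1.71311 >1
  x=-1.870: |R|=1.12823 >1
  x=-1.854: |R|=1.11018 >1
Interval (-1.7500, 0).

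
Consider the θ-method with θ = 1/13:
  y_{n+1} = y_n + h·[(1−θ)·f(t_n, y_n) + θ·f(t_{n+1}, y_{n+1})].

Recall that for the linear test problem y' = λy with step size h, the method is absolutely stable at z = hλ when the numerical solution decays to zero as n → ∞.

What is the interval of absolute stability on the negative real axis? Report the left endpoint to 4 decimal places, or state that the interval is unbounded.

z∈(-2.3636,0).

Test eqn y'=λy, z=hλ:
  y_{n+1} = y_n + z·[12/13·y_n + 1/13·y_{n+1}] ⇒ (1 − 1/13z)y_{n+1} = (1 + 12/13z)y_n
  R(z) = (1 + 12/13z)/(1 − 1/13z).

Need |R(x)|<1, x<0.
x=-0.42: |R|=0.5931
R=−1: 1+12/13x = −1+1/13x ⇒ -11/13x=2 ⇒ x=2/(-11/13)=-2.3636
Confirm numerically:
  x=-1.806: |R|=0.58571 <1
  x=-1.468: |R|=0.31905 <1
  x=-1.061: |R|=0.01906 <1
  x=-2.834: |R|=1.32677 >1
  x=-2.762: |R|=1.27801 >1
Stable set (-2.3636, 0).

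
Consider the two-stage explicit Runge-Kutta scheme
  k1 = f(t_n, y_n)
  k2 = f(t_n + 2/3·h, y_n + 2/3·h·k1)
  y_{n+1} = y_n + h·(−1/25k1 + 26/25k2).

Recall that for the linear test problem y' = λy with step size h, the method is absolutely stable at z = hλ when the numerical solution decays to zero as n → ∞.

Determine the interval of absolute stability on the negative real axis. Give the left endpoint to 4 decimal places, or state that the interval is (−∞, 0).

(-1.4423, 0).

Set f=λy, z=hλ:
  k1=λy_n ⇒ h·k1=z·y_n;  k2=λ(1+2/3z)y_n ⇒ h·k2=z(1+2/3z)y_n
  y_{n+1}/y_n = 1 − 1/25z + 26/25z(1+2/3z) = 1 + z + 52/75z²
  R(z) = 1 + z + 52/75z².

Boundary: |R(x)|=1, x<0.
x=-0.47: |R|=0.6832
R=1: x+52/75x²=0 ⇒ x=−75/52=-1.4423; min R=1−1/(4·52/75)=0.6394>−1
Confirm numerically:
  x=-1.332: |R|=0.89813 <1
  x=-1.299: |R|=0.87093 <1
  x=-0.868: |R|=0.65437 <1
  x=-0.606: |R|=0.64862 <1
  x=-1.903: |R|=1.60784 >1
  x=-1.634: |R|=1.21717 >1
  x=-1.525: |R|=1.08743 >1
Interval (-1.4423, 0).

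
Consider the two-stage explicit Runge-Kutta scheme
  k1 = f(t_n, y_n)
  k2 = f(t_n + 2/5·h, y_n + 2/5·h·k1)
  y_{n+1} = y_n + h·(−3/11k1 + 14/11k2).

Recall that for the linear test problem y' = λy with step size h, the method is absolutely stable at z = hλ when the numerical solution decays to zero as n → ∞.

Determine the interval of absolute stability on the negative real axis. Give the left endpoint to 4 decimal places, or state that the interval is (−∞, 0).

(-1.9643, 0).

Set f=λy, z=hλ:
  k1=λy_n ⇒ h·k1=z·y_n;  k2=λ(1+2/5z)y_n ⇒ h·k2=z(1+2/5z)y_n
  y_{n+1}/y_n = 1 − 3/11z + 14/11z(1+2/5z) = 1 + z + 28/55z²
  ⇒ R(z) = 1 + z + 28/55z².

Boundary: |R(x)|=1, x<0.
x=-1.04: |R|=0.5106
R=1: x+28/55x²=0 ⇒ x=−55/28=-1.9643; min R=1−1/(4·28/55)=0.5089>−1
Confirm numerically:
  x=-1.613: |R|=0.71154 <1
  x=-1.479: |R|=0.63461 <1
  x=-1.412: |R|=0.60300 <1
  x=-2.545: |R|=1.75239 >1
  x=-2.264: |R|=1.34545 >1
Interval (-1.9643, 0).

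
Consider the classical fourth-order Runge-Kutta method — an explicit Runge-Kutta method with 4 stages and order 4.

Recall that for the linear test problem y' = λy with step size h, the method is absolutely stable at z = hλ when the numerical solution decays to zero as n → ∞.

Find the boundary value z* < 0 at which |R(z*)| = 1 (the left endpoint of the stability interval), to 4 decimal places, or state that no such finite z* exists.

z* = -2.7853.

On y'=λy, z=hλ:
  order 4, 4-stage ⇒ R(z)=1+z+z^2/2+z^3/6+z^4/24
  (e.g. R(-1.59)=0.27041, |R|=0.27041)

Solve |R(x)|<1 on ℝ⁻.
x=-1.59: |R|=0.2704
|R(-3.09)|=1.5654 |R(-0.97)|=0.3852 |R(-0.86)|=0.4266
Bisect:
  x_lo=-3.6139 |R|=3.1570  x_hi=-0.2532 |R|=0.7763
  mid=-1.93356 |R|=0.31334 →hi
  mid=-2.77374 |R|=0.98272 →hi
  mid=-3.19383 |R|=1.81211 →lo
  mid=-2.98378 |R|=1.34290 →lo
  mid=-2.87876 |R|=1.15031 →lo
  mid=-2.82625 |R|=1.06353 →lo
  mid=-2.79999 |R|=1.02239 →lo
  mid=-2.78687 |R|=1.00237 →lo
  mid=-2.78030 |R|=0.99250 →hi
  ...
  [-2.78543,-2.78523] ⇒ x*=-2.7853
Stable set (-2.7853, 0).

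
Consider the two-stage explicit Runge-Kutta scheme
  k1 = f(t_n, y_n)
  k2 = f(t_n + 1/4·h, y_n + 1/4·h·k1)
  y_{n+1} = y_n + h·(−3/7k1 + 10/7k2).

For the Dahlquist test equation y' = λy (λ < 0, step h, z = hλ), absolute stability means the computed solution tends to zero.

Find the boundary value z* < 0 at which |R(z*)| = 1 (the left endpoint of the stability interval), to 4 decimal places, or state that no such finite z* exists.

Test eqn y'=λy, z=hλ:
  k1=λy_n ⇒ h·k1=z·y_n;  k2=λ(1+1/4z)y_n ⇒ h·k2=z(1+1/4z)y_n
  y_{n+1}/y_n = 1 − 3/7z + 10/7z(1+1/4z) = 1 + z + 5/14z²
  R(z) = 1 + z + 5/14z².

Solve |R(x)|<1 on ℝ⁻.
x=-1.54: |R|=0.3070
R=1: x+5/14x²=0 ⇒ x=−14/5=-2.8000; min R=1−1/(4·5/14)=0.3000>−1
Confirm numerically:
  x=-2.239: |R|=0.55140 <1
  x=-2.201: |R|=0.52914 <1
  x=-2.076: |R|=0.46321 <1
  x=-1.619: |R|=0.31713 <1
  x=-3.361: |R|=1.67340 >1
  x=-3.292: |R|=1.57845 >1
  x=-3.211: |R|=1.47133 >1
Stable set (-2.8000, 0).

z* = -2.8000.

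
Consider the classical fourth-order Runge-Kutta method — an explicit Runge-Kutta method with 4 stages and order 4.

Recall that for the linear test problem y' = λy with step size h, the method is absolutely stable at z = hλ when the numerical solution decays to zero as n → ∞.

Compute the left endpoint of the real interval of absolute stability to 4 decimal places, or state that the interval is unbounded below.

z* = -2.7853.

Test eqn y'=λy, z=hλ:
  order 4, 4-stage ⇒ R(z)=1+z+z^2/2+z^3/6+z^4/24
  (e.g. R(-1.06)=0.35590, |R|=0.35590)

Find x<0 with |R(x)|<1.
x=-1.06: |R|=0.3559
|R(-2.75)|=0.9481 |R(-2.05)|=0.3513 |R(-1.84)|=0.2921
Bisect:
  x_lo=-3.3213 |R|=2.1582  x_hi=-0.3014 |R|=0.7398
  mid=-1.81134 |R|=0.28718 →hi
  mid=-2.56633 |R|=0.71704 →hi
  mid=-2.94383 |R|=1.26654 →lo
  mid=-2.75508 |R|=0.95539 →hi
  mid=-2.84945 |R|=1.10112 →lo
  mid=-2.80227 |R|=1.02589 →lo
  mid=-2.77867 |R|=0.99006 →hi
  mid=-2.79047 |R|=1.00783 →lo
  mid=-2.78457 |R|=0.99891 →hi
  mid=-2.78752 |R|=1.00336 →lo
  ...
  [-2.78531,-2.78512] ⇒ x*=-2.7853
Interval (-2.7853, 0).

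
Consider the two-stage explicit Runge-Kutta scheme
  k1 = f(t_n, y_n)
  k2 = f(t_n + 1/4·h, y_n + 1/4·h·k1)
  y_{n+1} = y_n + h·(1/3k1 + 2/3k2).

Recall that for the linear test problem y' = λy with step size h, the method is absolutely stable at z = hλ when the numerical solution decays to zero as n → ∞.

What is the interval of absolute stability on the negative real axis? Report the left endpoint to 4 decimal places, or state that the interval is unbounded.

Test eqn y'=λy, z=hλ:
  k1=λy_n ⇒ h·k1=z·y_n;  k2=λ(1+1/4z)y_n ⇒ h·k2=z(1+1/4z)y_n
  y_{n+1}/y_n = 1 + 1/3z + 2/3z(1+1/4z) = 1 + z + 1/6z²
  so R(z) = 1 + z + 1/6z².

Find x<0 with |R(x)|<1.
x=-0.46: |R|=0.5753
R=1: x+1/6x²=0 ⇒ x=−6=-6.0000; min R=1−1/(4·1/6)=-0.5000>−1
Confirm numerically:
  x=-5.927: |R|=0.92789 <1
  x=-4.222: |R|=0.25112 <1
  x=-3.170: |R|=0.49518 <1
  x=-6.598: |R|=1.65760 >1
  x=-6.307: |R|=1.32271 >1
  x=-6.172: |R|=1.17693 >1
So |R|<1 on (-6.0000, 0).

(-6.0000, 0).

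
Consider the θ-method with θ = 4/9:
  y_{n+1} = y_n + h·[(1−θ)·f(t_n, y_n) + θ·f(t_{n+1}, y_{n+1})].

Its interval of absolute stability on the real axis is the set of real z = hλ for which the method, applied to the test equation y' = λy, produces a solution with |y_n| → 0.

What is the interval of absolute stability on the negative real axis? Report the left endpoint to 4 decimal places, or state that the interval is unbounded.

z∈(-18.0000,0).

With y'=λy (z=hλ):
  y_{n+1} = y_n + z·[5/9·y_n + 4/9·y_{n+1}] ⇒ (1 − 4/9z)y_{n+1} = (1 + 5/9z)y_n
  Hence R(z) = (1 + 5/9z)/(1 − 4/9z).

Find x<0 with |R(x)|<1.
x=-1.28: |R|=0.1841
R=−1: 1+5/9x = −1+4/9x ⇒ -1/9x=2 ⇒ x=2/(-1/9)=-18.0000
Confirm numerically:
  x=-15.529: |R|=0.96525 <1
  x=-13.908: |R|=0.93669 <1
  x=-8.184: |R|=0.76481 <1
  x=-18.371: |R|=1.00450 >1
  x=-18.269: |R|=1.00328 >1
Stable set (-18.0000, 0).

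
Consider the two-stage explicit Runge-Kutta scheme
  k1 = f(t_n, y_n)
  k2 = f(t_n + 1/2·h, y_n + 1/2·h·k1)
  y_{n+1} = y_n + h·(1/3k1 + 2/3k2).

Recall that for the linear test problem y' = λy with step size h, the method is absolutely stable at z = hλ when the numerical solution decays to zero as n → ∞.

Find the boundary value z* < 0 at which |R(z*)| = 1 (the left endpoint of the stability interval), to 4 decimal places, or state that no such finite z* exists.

With y'=λy (z=hλ):
  k1=λy_n ⇒ h·k1=z·y_n;  k2=λ(1+1/2z)y_n ⇒ h·k2=z(1+1/2z)y_n
  y_{n+1}/y_n = 1 + 1/3z + 2/3z(1+1/2z) = 1 + z + 1/3z²
  R(z) = 1 + z + 1/3z².

Solve |R(x)|<1 on ℝ⁻.
x=-0.52: |R|=0.5701
R=1: x+1/3x²=0 ⇒ x=−3=-3.0000; min R=1−1/(4·1/3)=0.2500>−1
Confirm numerically:
  x=-2.699: |R|=0.72920 <1
  x=-2.435: |R|=0.54141 <1
  x=-2.212: |R|=0.41898 <1
  x=-3.474: |R|=1.54889 >1
  x=-3.397: |R|=1.44954 >1
So |R|<1 on (-3.0000, 0).

left endpoint -3.0000.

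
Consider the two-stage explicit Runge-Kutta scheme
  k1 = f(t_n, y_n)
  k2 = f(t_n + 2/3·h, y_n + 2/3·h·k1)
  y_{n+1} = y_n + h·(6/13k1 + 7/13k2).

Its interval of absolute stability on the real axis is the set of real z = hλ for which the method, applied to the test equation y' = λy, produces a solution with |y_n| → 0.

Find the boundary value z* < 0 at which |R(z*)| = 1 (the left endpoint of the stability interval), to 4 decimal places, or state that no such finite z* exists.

z* = -2.7857.

On y'=λy, z=hλ:
  k1=λy_n ⇒ h·k1=z·y_n;  k2=λ(1+2/3z)y_n ⇒ h·k2=z(1+2/3z)y_n
  y_{n+1}/y_n = 1 + 6/13z + 7/13z(1+2/3z) = 1 + z + 14/39z²
  so R(z) = 1 + z + 14/39z².

Boundary: |R(x)|=1, x<0.
x=-0.34: |R|=0.7015
R=1: x+14/39x²=0 ⇒ x=−39/14=-2.7857; min R=1−1/(4·14/39)=0.3036>−1
Confirm numerically:
  x=-1.926: |R|=0.40561 <1
  x=-1.611: |R|=0.32065 <1
  x=-1.382: |R|=0.30361 <1
  x=-3.346: |R|=1.67297 >1
  x=-3.277: |R|=1.57793 >1
  x=-3.241: |R|=1.52970 >1
Interval (-2.7857, 0).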